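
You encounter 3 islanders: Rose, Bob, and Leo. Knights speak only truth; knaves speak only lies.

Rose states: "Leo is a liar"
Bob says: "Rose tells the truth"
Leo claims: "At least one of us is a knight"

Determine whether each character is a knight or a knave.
Rose is a knave.
Bob is a knave.
Leo is a knight.

Verification:
- Rose (knave) says "Leo is a liar" - this is FALSE (a lie) because Leo is a knight.
- Bob (knave) says "Rose tells the truth" - this is FALSE (a lie) because Rose is a knave.
- Leo (knight) says "At least one of us is a knight" - this is TRUE because Leo is a knight.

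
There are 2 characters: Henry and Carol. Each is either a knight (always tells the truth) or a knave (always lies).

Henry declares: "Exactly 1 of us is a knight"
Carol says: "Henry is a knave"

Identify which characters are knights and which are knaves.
Henry is a knight.
Carol is a knave.

Verification:
- Henry (knight) says "Exactly 1 of us is a knight" - this is TRUE because there are 1 knights.
- Carol (knave) says "Henry is a knave" - this is FALSE (a lie) because Henry is a knight.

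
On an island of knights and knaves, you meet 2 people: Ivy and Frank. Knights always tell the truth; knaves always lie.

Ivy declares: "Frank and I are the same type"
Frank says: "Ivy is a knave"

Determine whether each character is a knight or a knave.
Ivy is a knave.
Frank is a knight.

Verification:
- Ivy (knave) says "Frank and I are the same type" - this is FALSE (a lie) because Ivy is a knave and Frank is a knight.
- Frank (knight) says "Ivy is a knave" - this is TRUE because Ivy is a knave.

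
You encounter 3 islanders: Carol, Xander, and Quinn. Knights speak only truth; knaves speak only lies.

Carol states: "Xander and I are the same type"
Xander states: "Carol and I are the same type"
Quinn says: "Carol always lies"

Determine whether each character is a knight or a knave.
Carol is a knight.
Xander is a knight.
Quinn is a knave.

Verification:
- Carol (knight) says "Xander and I are the same type" - this is TRUE because Carol is a knight and Xander is a knight.
- Xander (knight) says "Carol and I are the same type" - this is TRUE because Xander is a knight and Carol is a knight.
- Quinn (knave) says "Carol always lies" - this is FALSE (a lie) because Carol is a knight.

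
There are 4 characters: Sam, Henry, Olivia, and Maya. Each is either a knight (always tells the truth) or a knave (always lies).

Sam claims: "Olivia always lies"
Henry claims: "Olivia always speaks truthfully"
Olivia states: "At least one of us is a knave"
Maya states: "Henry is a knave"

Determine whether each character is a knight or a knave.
Sam is a knave.
Henry is a knight.
Olivia is a knight.
Maya is a knave.

Verification:
- Sam (knave) says "Olivia always lies" - this is FALSE (a lie) because Olivia is a knight.
- Henry (knight) says "Olivia always speaks truthfully" - this is TRUE because Olivia is a knight.
- Olivia (knight) says "At least one of us is a knave" - this is TRUE because Sam and Maya are knaves.
- Maya (knave) says "Henry is a knave" - this is FALSE (a lie) because Henry is a knight.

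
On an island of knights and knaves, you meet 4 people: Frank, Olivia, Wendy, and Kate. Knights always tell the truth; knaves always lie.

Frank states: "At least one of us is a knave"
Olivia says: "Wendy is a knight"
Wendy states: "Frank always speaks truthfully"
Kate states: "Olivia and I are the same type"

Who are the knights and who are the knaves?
Frank is a knight.
Olivia is a knight.
Wendy is a knight.
Kate is a knave.

Verification:
- Frank (knight) says "At least one of us is a knave" - this is TRUE because Kate is a knave.
- Olivia (knight) says "Wendy is a knight" - this is TRUE because Wendy is a knight.
- Wendy (knight) says "Frank always speaks truthfully" - this is TRUE because Frank is a knight.
- Kate (knave) says "Olivia and I are the same type" - this is FALSE (a lie) because Kate is a knave and Olivia is a knight.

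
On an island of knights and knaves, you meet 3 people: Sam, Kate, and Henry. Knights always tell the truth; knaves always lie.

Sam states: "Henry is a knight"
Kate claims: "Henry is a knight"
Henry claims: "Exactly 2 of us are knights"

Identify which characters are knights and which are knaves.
Sam is a knave.
Kate is a knave.
Henry is a knave.

Verification:
- Sam (knave) says "Henry is a knight" - this is FALSE (a lie) because Henry is a knave.
- Kate (knave) says "Henry is a knight" - this is FALSE (a lie) because Henry is a knave.
- Henry (knave) says "Exactly 2 of us are knights" - this is FALSE (a lie) because there are 0 knights.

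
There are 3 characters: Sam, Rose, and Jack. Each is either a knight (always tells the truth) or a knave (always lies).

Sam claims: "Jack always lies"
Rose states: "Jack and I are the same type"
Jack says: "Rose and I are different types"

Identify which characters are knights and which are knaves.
Sam is a knave.
Rose is a knave.
Jack is a knight.

Verification:
- Sam (knave) says "Jack always lies" - this is FALSE (a lie) because Jack is a knight.
- Rose (knave) says "Jack and I are the same type" - this is FALSE (a lie) because Rose is a knave and Jack is a knight.
- Jack (knight) says "Rose and I are different types" - this is TRUE because Jack is a knight and Rose is a knave.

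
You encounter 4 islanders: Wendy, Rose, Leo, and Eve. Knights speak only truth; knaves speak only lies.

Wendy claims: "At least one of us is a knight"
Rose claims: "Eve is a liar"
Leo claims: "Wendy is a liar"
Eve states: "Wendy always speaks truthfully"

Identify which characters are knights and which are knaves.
Wendy is a knight.
Rose is a knave.
Leo is a knave.
Eve is a knight.

Verification:
- Wendy (knight) says "At least one of us is a knight" - this is TRUE because Wendy and Eve are knights.
- Rose (knave) says "Eve is a liar" - this is FALSE (a lie) because Eve is a knight.
- Leo (knave) says "Wendy is a liar" - this is FALSE (a lie) because Wendy is a knight.
- Eve (knight) says "Wendy always speaks truthfully" - this is TRUE because Wendy is a knight.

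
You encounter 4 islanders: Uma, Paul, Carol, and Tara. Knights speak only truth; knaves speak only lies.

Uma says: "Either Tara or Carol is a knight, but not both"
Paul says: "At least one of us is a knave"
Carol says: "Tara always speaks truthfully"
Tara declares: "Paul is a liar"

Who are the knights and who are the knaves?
Uma is a knave.
Paul is a knight.
Carol is a knave.
Tara is a knave.

Verification:
- Uma (knave) says "Either Tara or Carol is a knight, but not both" - this is FALSE (a lie) because Tara is a knave and Carol is a knave.
- Paul (knight) says "At least one of us is a knave" - this is TRUE because Uma, Carol, and Tara are knaves.
- Carol (knave) says "Tara always speaks truthfully" - this is FALSE (a lie) because Tara is a knave.
- Tara (knave) says "Paul is a liar" - this is FALSE (a lie) because Paul is a knight.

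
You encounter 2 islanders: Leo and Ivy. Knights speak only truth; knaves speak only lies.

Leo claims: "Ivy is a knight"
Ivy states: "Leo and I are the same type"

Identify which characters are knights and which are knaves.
Leo is a knight.
Ivy is a knight.

Verification:
- Leo (knight) says "Ivy is a knight" - this is TRUE because Ivy is a knight.
- Ivy (knight) says "Leo and I are the same type" - this is TRUE because Ivy is a knight and Leo is a knight.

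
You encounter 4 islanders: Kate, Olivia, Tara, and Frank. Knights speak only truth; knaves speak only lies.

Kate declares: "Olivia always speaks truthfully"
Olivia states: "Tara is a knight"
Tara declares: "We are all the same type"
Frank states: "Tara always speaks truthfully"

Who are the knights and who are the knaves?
Kate is a knight.
Olivia is a knight.
Tara is a knight.
Frank is a knight.

Verification:
- Kate (knight) says "Olivia always speaks truthfully" - this is TRUE because Olivia is a knight.
- Olivia (knight) says "Tara is a knight" - this is TRUE because Tara is a knight.
- Tara (knight) says "We are all the same type" - this is TRUE because Kate, Olivia, Tara, and Frank are knights.
- Frank (knight) says "Tara always speaks truthfully" - this is TRUE because Tara is a knight.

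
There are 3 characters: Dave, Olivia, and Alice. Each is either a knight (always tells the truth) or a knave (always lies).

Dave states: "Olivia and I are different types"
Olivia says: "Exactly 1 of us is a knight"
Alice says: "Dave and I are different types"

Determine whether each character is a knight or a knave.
Dave is a knave.
Olivia is a knave.
Alice is a knave.

Verification:
- Dave (knave) says "Olivia and I are different types" - this is FALSE (a lie) because Dave is a knave and Olivia is a knave.
- Olivia (knave) says "Exactly 1 of us is a knight" - this is FALSE (a lie) because there are 0 knights.
- Alice (knave) says "Dave and I are different types" - this is FALSE (a lie) because Alice is a knave and Dave is a knave.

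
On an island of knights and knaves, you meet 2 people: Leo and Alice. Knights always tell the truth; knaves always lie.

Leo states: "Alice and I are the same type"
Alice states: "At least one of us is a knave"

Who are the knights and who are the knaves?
Leo is a knave.
Alice is a knight.

Verification:
- Leo (knave) says "Alice and I are the same type" - this is FALSE (a lie) because Leo is a knave and Alice is a knight.
- Alice (knight) says "At least one of us is a knave" - this is TRUE because Leo is a knave.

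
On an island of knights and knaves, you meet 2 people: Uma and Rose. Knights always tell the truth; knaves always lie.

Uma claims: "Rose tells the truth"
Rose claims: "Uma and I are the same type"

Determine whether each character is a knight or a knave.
Uma is a knight.
Rose is a knight.

Verification:
- Uma (knight) says "Rose tells the truth" - this is TRUE because Rose is a knight.
- Rose (knight) says "Uma and I are the same type" - this is TRUE because Rose is a knight and Uma is a knight.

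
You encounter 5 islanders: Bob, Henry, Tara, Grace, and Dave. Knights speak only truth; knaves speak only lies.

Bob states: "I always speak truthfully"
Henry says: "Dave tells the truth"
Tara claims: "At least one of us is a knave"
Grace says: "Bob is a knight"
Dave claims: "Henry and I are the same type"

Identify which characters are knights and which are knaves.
Bob is a knave.
Henry is a knight.
Tara is a knight.
Grace is a knave.
Dave is a knight.

Verification:
- Bob (knave) says "I always speak truthfully" - this is FALSE (a lie) because Bob is a knave.
- Henry (knight) says "Dave tells the truth" - this is TRUE because Dave is a knight.
- Tara (knight) says "At least one of us is a knave" - this is TRUE because Bob and Grace are knaves.
- Grace (knave) says "Bob is a knight" - this is FALSE (a lie) because Bob is a knave.
- Dave (knight) says "Henry and I are the same type" - this is TRUE because Dave is a knight and Henry is a knight.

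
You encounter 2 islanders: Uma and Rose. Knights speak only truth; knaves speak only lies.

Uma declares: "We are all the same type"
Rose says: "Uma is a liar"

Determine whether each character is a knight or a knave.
Uma is a knave.
Rose is a knight.

Verification:
- Uma (knave) says "We are all the same type" - this is FALSE (a lie) because Rose is a knight and Uma is a knave.
- Rose (knight) says "Uma is a liar" - this is TRUE because Uma is a knave.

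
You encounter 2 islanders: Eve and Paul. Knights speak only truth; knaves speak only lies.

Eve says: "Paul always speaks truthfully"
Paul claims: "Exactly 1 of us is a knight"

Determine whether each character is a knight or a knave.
Eve is a knave.
Paul is a knave.

Verification:
- Eve (knave) says "Paul always speaks truthfully" - this is FALSE (a lie) because Paul is a knave.
- Paul (knave) says "Exactly 1 of us is a knight" - this is FALSE (a lie) because there are 0 knights.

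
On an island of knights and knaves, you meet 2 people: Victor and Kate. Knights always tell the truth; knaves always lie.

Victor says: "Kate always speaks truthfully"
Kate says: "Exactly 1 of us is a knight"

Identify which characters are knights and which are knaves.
Victor is a knave.
Kate is a knave.

Verification:
- Victor (knave) says "Kate always speaks truthfully" - this is FALSE (a lie) because Kate is a knave.
- Kate (knave) says "Exactly 1 of us is a knight" - this is FALSE (a lie) because there are 0 knights.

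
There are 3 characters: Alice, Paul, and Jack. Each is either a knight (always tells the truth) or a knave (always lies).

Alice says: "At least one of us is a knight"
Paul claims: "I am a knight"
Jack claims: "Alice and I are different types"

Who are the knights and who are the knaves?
Alice is a knave.
Paul is a knave.
Jack is a knave.

Verification:
- Alice (knave) says "At least one of us is a knight" - this is FALSE (a lie) because no one is a knight.
- Paul (knave) says "I am a knight" - this is FALSE (a lie) because Paul is a knave.
- Jack (knave) says "Alice and I are different types" - this is FALSE (a lie) because Jack is a knave and Alice is a knave.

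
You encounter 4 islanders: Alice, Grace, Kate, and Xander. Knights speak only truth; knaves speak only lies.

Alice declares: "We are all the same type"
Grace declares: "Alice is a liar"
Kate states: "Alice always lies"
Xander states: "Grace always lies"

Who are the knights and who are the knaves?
Alice is a knave.
Grace is a knight.
Kate is a knight.
Xander is a knave.

Verification:
- Alice (knave) says "We are all the same type" - this is FALSE (a lie) because Grace and Kate are knights and Alice and Xander are knaves.
- Grace (knight) says "Alice is a liar" - this is TRUE because Alice is a knave.
- Kate (knight) says "Alice always lies" - this is TRUE because Alice is a knave.
- Xander (knave) says "Grace always lies" - this is FALSE (a lie) because Grace is a knight.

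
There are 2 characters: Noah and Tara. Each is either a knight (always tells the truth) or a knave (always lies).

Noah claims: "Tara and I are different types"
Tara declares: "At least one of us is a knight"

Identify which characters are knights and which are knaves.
Noah is a knave.
Tara is a knave.

Verification:
- Noah (knave) says "Tara and I are different types" - this is FALSE (a lie) because Noah is a knave and Tara is a knave.
- Tara (knave) says "At least one of us is a knight" - this is FALSE (a lie) because no one is a knight.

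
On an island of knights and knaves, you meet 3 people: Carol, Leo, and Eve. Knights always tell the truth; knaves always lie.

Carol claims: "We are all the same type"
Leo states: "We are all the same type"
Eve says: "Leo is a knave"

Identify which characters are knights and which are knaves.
Carol is a knave.
Leo is a knave.
Eve is a knight.

Verification:
- Carol (knave) says "We are all the same type" - this is FALSE (a lie) because Eve is a knight and Carol and Leo are knaves.
- Leo (knave) says "We are all the same type" - this is FALSE (a lie) because Eve is a knight and Carol and Leo are knaves.
- Eve (knight) says "Leo is a knave" - this is TRUE because Leo is a knave.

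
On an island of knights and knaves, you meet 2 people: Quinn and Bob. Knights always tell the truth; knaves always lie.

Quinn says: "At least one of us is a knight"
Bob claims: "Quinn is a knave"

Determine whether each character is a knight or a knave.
Quinn is a knight.
Bob is a knave.

Verification:
- Quinn (knight) says "At least one of us is a knight" - this is TRUE because Quinn is a knight.
- Bob (knave) says "Quinn is a knave" - this is FALSE (a lie) because Quinn is a knight.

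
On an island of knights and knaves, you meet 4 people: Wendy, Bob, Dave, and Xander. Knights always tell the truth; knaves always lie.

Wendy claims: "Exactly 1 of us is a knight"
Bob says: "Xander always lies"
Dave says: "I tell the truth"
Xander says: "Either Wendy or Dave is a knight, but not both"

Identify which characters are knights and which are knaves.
Wendy is a knave.
Bob is a knave.
Dave is a knight.
Xander is a knight.

Verification:
- Wendy (knave) says "Exactly 1 of us is a knight" - this is FALSE (a lie) because there are 2 knights.
- Bob (knave) says "Xander always lies" - this is FALSE (a lie) because Xander is a knight.
- Dave (knight) says "I tell the truth" - this is TRUE because Dave is a knight.
- Xander (knight) says "Either Wendy or Dave is a knight, but not both" - this is TRUE because Wendy is a knave and Dave is a knight.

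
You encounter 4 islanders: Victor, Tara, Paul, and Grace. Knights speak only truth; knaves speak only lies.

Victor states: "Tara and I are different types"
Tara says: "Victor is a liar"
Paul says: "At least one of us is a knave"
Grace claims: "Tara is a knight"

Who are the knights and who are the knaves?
Victor is a knight.
Tara is a knave.
Paul is a knight.
Grace is a knave.

Verification:
- Victor (knight) says "Tara and I are different types" - this is TRUE because Victor is a knight and Tara is a knave.
- Tara (knave) says "Victor is a liar" - this is FALSE (a lie) because Victor is a knight.
- Paul (knight) says "At least one of us is a knave" - this is TRUE because Tara and Grace are knaves.
- Grace (knave) says "Tara is a knight" - this is FALSE (a lie) because Tara is a knave.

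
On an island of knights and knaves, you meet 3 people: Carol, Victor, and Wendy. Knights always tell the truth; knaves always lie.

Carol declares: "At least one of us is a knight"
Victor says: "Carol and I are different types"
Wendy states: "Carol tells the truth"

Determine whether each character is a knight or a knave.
Carol is a knave.
Victor is a knave.
Wendy is a knave.

Verification:
- Carol (knave) says "At least one of us is a knight" - this is FALSE (a lie) because no one is a knight.
- Victor (knave) says "Carol and I are different types" - this is FALSE (a lie) because Victor is a knave and Carol is a knave.
- Wendy (knave) says "Carol tells the truth" - this is FALSE (a lie) because Carol is a knave.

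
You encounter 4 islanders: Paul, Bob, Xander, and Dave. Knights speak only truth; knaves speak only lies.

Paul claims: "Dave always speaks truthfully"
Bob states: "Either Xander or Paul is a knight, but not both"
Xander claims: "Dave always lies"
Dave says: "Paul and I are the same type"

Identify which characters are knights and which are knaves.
Paul is a knight.
Bob is a knight.
Xander is a knave.
Dave is a knight.

Verification:
- Paul (knight) says "Dave always speaks truthfully" - this is TRUE because Dave is a knight.
- Bob (knight) says "Either Xander or Paul is a knight, but not both" - this is TRUE because Xander is a knave and Paul is a knight.
- Xander (knave) says "Dave always lies" - this is FALSE (a lie) because Dave is a knight.
- Dave (knight) says "Paul and I are the same type" - this is TRUE because Dave is a knight and Paul is a knight.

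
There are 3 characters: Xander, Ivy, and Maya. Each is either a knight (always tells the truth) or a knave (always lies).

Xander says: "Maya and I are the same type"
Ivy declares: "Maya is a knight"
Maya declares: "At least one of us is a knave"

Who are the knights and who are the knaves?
Xander is a knave.
Ivy is a knight.
Maya is a knight.

Verification:
- Xander (knave) says "Maya and I are the same type" - this is FALSE (a lie) because Xander is a knave and Maya is a knight.
- Ivy (knight) says "Maya is a knight" - this is TRUE because Maya is a knight.
- Maya (knight) says "At least one of us is a knave" - this is TRUE because Xander is a knave.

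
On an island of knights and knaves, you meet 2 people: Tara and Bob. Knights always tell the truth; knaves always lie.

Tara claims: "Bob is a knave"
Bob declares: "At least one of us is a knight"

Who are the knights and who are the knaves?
Tara is a knave.
Bob is a knight.

Verification:
- Tara (knave) says "Bob is a knave" - this is FALSE (a lie) because Bob is a knight.
- Bob (knight) says "At least one of us is a knight" - this is TRUE because Bob is a knight.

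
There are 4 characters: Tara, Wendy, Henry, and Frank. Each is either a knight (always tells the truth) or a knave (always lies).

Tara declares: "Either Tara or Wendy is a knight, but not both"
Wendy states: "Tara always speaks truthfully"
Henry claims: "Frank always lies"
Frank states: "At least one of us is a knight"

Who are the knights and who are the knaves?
Tara is a knave.
Wendy is a knave.
Henry is a knave.
Frank is a knight.

Verification:
- Tara (knave) says "Either Tara or Wendy is a knight, but not both" - this is FALSE (a lie) because Tara is a knave and Wendy is a knave.
- Wendy (knave) says "Tara always speaks truthfully" - this is FALSE (a lie) because Tara is a knave.
- Henry (knave) says "Frank always lies" - this is FALSE (a lie) because Frank is a knight.
- Frank (knight) says "At least one of us is a knight" - this is TRUE because Frank is a knight.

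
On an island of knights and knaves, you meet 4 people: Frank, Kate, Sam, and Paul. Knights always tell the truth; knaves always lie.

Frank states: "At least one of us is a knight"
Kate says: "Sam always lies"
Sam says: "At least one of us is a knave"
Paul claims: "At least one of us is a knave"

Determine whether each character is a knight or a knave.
Frank is a knight.
Kate is a knave.
Sam is a knight.
Paul is a knight.

Verification:
- Frank (knight) says "At least one of us is a knight" - this is TRUE because Frank, Sam, and Paul are knights.
- Kate (knave) says "Sam always lies" - this is FALSE (a lie) because Sam is a knight.
- Sam (knight) says "At least one of us is a knave" - this is TRUE because Kate is a knave.
- Paul (knight) says "At least one of us is a knave" - this is TRUE because Kate is a knave.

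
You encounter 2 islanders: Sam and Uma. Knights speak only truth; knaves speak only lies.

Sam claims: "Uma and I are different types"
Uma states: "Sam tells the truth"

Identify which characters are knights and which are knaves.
Sam is a knave.
Uma is a knave.

Verification:
- Sam (knave) says "Uma and I are different types" - this is FALSE (a lie) because Sam is a knave and Uma is a knave.
- Uma (knave) says "Sam tells the truth" - this is FALSE (a lie) because Sam is a knave.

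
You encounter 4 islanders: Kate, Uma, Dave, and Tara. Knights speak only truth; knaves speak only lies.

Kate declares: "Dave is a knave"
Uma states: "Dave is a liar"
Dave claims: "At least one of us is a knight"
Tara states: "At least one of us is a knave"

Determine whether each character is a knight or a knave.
Kate is a knave.
Uma is a knave.
Dave is a knight.
Tara is a knight.

Verification:
- Kate (knave) says "Dave is a knave" - this is FALSE (a lie) because Dave is a knight.
- Uma (knave) says "Dave is a liar" - this is FALSE (a lie) because Dave is a knight.
- Dave (knight) says "At least one of us is a knight" - this is TRUE because Dave and Tara are knights.
- Tara (knight) says "At least one of us is a knave" - this is TRUE because Kate and Uma are knaves.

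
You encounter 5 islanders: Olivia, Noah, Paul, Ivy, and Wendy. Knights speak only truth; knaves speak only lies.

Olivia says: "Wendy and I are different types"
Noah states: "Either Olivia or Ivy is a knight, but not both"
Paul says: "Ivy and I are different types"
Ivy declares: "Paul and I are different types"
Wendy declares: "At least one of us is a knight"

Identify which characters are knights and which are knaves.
Olivia is a knave.
Noah is a knave.
Paul is a knave.
Ivy is a knave.
Wendy is a knave.

Verification:
- Olivia (knave) says "Wendy and I are different types" - this is FALSE (a lie) because Olivia is a knave and Wendy is a knave.
- Noah (knave) says "Either Olivia or Ivy is a knight, but not both" - this is FALSE (a lie) because Olivia is a knave and Ivy is a knave.
- Paul (knave) says "Ivy and I are different types" - this is FALSE (a lie) because Paul is a knave and Ivy is a knave.
- Ivy (knave) says "Paul and I are different types" - this is FALSE (a lie) because Ivy is a knave and Paul is a knave.
- Wendy (knave) says "At least one of us is a knight" - this is FALSE (a lie) because no one is a knight.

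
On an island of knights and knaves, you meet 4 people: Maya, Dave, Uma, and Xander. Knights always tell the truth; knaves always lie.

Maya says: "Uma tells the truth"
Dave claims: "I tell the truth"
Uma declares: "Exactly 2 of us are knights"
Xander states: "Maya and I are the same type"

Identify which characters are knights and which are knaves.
Maya is a knight.
Dave is a knave.
Uma is a knight.
Xander is a knave.

Verification:
- Maya (knight) says "Uma tells the truth" - this is TRUE because Uma is a knight.
- Dave (knave) says "I tell the truth" - this is FALSE (a lie) because Dave is a knave.
- Uma (knight) says "Exactly 2 of us are knights" - this is TRUE because there are 2 knights.
- Xander (knave) says "Maya and I are the same type" - this is FALSE (a lie) because Xander is a knave and Maya is a knight.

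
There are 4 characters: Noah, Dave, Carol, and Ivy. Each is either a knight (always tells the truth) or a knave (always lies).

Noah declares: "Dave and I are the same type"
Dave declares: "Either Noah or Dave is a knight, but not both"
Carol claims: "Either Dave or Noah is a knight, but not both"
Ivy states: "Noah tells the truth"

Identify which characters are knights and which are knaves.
Noah is a knave.
Dave is a knight.
Carol is a knight.
Ivy is a knave.

Verification:
- Noah (knave) says "Dave and I are the same type" - this is FALSE (a lie) because Noah is a knave and Dave is a knight.
- Dave (knight) says "Either Noah or Dave is a knight, but not both" - this is TRUE because Noah is a knave and Dave is a knight.
- Carol (knight) says "Either Dave or Noah is a knight, but not both" - this is TRUE because Dave is a knight and Noah is a knave.
- Ivy (knave) says "Noah tells the truth" - this is FALSE (a lie) because Noah is a knave.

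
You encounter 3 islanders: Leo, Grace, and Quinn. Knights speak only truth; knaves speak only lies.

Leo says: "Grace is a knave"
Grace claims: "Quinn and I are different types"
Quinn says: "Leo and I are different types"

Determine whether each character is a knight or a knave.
Leo is a knave.
Grace is a knight.
Quinn is a knave.

Verification:
- Leo (knave) says "Grace is a knave" - this is FALSE (a lie) because Grace is a knight.
- Grace (knight) says "Quinn and I are different types" - this is TRUE because Grace is a knight and Quinn is a knave.
- Quinn (knave) says "Leo and I are different types" - this is FALSE (a lie) because Quinn is a knave and Leo is a knave.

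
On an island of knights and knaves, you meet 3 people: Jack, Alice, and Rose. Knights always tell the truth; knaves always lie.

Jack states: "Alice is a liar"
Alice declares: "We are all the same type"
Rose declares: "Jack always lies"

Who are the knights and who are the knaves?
Jack is a knight.
Alice is a knave.
Rose is a knave.

Verification:
- Jack (knight) says "Alice is a liar" - this is TRUE because Alice is a knave.
- Alice (knave) says "We are all the same type" - this is FALSE (a lie) because Jack is a knight and Alice and Rose are knaves.
- Rose (knave) says "Jack always lies" - this is FALSE (a lie) because Jack is a knight.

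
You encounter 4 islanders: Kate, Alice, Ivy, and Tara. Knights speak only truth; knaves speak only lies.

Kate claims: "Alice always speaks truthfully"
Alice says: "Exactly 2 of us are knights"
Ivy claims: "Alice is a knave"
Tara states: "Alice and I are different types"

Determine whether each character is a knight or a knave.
Kate is a knave.
Alice is a knave.
Ivy is a knight.
Tara is a knave.

Verification:
- Kate (knave) says "Alice always speaks truthfully" - this is FALSE (a lie) because Alice is a knave.
- Alice (knave) says "Exactly 2 of us are knights" - this is FALSE (a lie) because there are 1 knights.
- Ivy (knight) says "Alice is a knave" - this is TRUE because Alice is a knave.
- Tara (knave) says "Alice and I are different types" - this is FALSE (a lie) because Tara is a knave and Alice is a knave.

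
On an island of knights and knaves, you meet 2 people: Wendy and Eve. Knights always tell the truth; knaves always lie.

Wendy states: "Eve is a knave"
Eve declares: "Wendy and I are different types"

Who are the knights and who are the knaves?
Wendy is a knave.
Eve is a knight.

Verification:
- Wendy (knave) says "Eve is a knave" - this is FALSE (a lie) because Eve is a knight.
- Eve (knight) says "Wendy and I are different types" - this is TRUE because Eve is a knight and Wendy is a knave.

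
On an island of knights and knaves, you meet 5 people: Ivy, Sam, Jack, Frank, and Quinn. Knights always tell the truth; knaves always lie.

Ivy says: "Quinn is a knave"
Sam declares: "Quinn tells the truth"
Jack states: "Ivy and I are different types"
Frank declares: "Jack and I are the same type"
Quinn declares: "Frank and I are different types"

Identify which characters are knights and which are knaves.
Ivy is a knave.
Sam is a knight.
Jack is a knight.
Frank is a knave.
Quinn is a knight.

Verification:
- Ivy (knave) says "Quinn is a knave" - this is FALSE (a lie) because Quinn is a knight.
- Sam (knight) says "Quinn tells the truth" - this is TRUE because Quinn is a knight.
- Jack (knight) says "Ivy and I are different types" - this is TRUE because Jack is a knight and Ivy is a knave.
- Frank (knave) says "Jack and I are the same type" - this is FALSE (a lie) because Frank is a knave and Jack is a knight.
- Quinn (knight) says "Frank and I are different types" - this is TRUE because Quinn is a knight and Frank is a knave.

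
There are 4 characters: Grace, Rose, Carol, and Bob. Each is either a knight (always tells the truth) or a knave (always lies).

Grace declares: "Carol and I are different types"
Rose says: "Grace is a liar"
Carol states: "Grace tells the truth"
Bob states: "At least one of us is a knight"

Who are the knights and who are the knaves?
Grace is a knave.
Rose is a knight.
Carol is a knave.
Bob is a knight.

Verification:
- Grace (knave) says "Carol and I are different types" - this is FALSE (a lie) because Grace is a knave and Carol is a knave.
- Rose (knight) says "Grace is a liar" - this is TRUE because Grace is a knave.
- Carol (knave) says "Grace tells the truth" - this is FALSE (a lie) because Grace is a knave.
- Bob (knight) says "At least one of us is a knight" - this is TRUE because Rose and Bob are knights.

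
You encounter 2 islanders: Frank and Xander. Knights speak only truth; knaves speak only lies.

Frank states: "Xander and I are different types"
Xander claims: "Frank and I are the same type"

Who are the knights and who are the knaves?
Frank is a knight.
Xander is a knave.

Verification:
- Frank (knight) says "Xander and I are different types" - this is TRUE because Frank is a knight and Xander is a knave.
- Xander (knave) says "Frank and I are the same type" - this is FALSE (a lie) because Xander is a knave and Frank is a knight.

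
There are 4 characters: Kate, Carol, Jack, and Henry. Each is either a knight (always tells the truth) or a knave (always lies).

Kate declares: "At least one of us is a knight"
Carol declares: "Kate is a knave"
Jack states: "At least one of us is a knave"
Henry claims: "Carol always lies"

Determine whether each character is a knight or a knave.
Kate is a knight.
Carol is a knave.
Jack is a knight.
Henry is a knight.

Verification:
- Kate (knight) says "At least one of us is a knight" - this is TRUE because Kate, Jack, and Henry are knights.
- Carol (knave) says "Kate is a knave" - this is FALSE (a lie) because Kate is a knight.
- Jack (knight) says "At least one of us is a knave" - this is TRUE because Carol is a knave.
- Henry (knight) says "Carol always lies" - this is TRUE because Carol is a knave.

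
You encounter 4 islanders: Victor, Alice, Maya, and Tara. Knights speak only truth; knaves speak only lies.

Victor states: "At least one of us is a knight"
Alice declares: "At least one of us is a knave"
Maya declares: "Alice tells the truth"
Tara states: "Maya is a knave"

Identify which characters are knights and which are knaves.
Victor is a knight.
Alice is a knight.
Maya is a knight.
Tara is a knave.

Verification:
- Victor (knight) says "At least one of us is a knight" - this is TRUE because Victor, Alice, and Maya are knights.
- Alice (knight) says "At least one of us is a knave" - this is TRUE because Tara is a knave.
- Maya (knight) says "Alice tells the truth" - this is TRUE because Alice is a knight.
- Tara (knave) says "Maya is a knave" - this is FALSE (a lie) because Maya is a knight.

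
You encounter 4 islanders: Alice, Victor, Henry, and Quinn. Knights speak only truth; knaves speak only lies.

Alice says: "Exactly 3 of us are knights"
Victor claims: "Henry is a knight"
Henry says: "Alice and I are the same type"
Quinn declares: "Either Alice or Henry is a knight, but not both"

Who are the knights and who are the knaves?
Alice is a knight.
Victor is a knight.
Henry is a knight.
Quinn is a knave.

Verification:
- Alice (knight) says "Exactly 3 of us are knights" - this is TRUE because there are 3 knights.
- Victor (knight) says "Henry is a knight" - this is TRUE because Henry is a knight.
- Henry (knight) says "Alice and I are the same type" - this is TRUE because Henry is a knight and Alice is a knight.
- Quinn (knave) says "Either Alice or Henry is a knight, but not both" - this is FALSE (a lie) because Alice is a knight and Henry is a knight.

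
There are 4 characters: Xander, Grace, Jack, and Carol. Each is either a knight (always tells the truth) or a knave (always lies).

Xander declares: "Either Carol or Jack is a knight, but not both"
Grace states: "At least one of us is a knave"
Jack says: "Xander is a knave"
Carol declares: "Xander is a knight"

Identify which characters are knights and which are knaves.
Xander is a knight.
Grace is a knight.
Jack is a knave.
Carol is a knight.

Verification:
- Xander (knight) says "Either Carol or Jack is a knight, but not both" - this is TRUE because Carol is a knight and Jack is a knave.
- Grace (knight) says "At least one of us is a knave" - this is TRUE because Jack is a knave.
- Jack (knave) says "Xander is a knave" - this is FALSE (a lie) because Xander is a knight.
- Carol (knight) says "Xander is a knight" - this is TRUE because Xander is a knight.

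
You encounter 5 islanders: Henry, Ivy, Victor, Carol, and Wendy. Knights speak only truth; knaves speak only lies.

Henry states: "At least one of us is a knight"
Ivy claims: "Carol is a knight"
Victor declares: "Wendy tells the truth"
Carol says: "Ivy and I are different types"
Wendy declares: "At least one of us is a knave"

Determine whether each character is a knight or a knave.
Henry is a knight.
Ivy is a knave.
Victor is a knight.
Carol is a knave.
Wendy is a knight.

Verification:
- Henry (knight) says "At least one of us is a knight" - this is TRUE because Henry, Victor, and Wendy are knights.
- Ivy (knave) says "Carol is a knight" - this is FALSE (a lie) because Carol is a knave.
- Victor (knight) says "Wendy tells the truth" - this is TRUE because Wendy is a knight.
- Carol (knave) says "Ivy and I are different types" - this is FALSE (a lie) because Carol is a knave and Ivy is a knave.
- Wendy (knight) says "At least one of us is a knave" - this is TRUE because Ivy and Carol are knaves.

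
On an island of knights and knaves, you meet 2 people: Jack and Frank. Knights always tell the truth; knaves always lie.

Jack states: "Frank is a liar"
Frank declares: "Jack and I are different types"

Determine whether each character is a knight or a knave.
Jack is a knave.
Frank is a knight.

Verification:
- Jack (knave) says "Frank is a liar" - this is FALSE (a lie) because Frank is a knight.
- Frank (knight) says "Jack and I are different types" - this is TRUE because Frank is a knight and Jack is a knave.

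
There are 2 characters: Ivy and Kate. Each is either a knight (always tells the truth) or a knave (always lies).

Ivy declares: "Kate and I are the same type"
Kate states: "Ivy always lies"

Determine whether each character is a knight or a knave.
Ivy is a knave.
Kate is a knight.

Verification:
- Ivy (knave) says "Kate and I are the same type" - this is FALSE (a lie) because Ivy is a knave and Kate is a knight.
- Kate (knight) says "Ivy always lies" - this is TRUE because Ivy is a knave.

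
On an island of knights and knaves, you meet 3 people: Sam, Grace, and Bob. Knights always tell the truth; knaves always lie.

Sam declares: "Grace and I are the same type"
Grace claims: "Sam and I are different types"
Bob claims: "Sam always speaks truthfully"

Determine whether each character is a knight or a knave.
Sam is a knave.
Grace is a knight.
Bob is a knave.

Verification:
- Sam (knave) says "Grace and I are the same type" - this is FALSE (a lie) because Sam is a knave and Grace is a knight.
- Grace (knight) says "Sam and I are different types" - this is TRUE because Grace is a knight and Sam is a knave.
- Bob (knave) says "Sam always speaks truthfully" - this is FALSE (a lie) because Sam is a knave.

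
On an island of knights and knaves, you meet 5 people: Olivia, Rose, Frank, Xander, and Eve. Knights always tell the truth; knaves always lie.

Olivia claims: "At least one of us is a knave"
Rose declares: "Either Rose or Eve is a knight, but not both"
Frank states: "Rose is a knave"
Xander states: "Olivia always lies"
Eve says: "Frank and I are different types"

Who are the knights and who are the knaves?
Olivia is a knight.
Rose is a knight.
Frank is a knave.
Xander is a knave.
Eve is a knave.

Verification:
- Olivia (knight) says "At least one of us is a knave" - this is TRUE because Frank, Xander, and Eve are knaves.
- Rose (knight) says "Either Rose or Eve is a knight, but not both" - this is TRUE because Rose is a knight and Eve is a knave.
- Frank (knave) says "Rose is a knave" - this is FALSE (a lie) because Rose is a knight.
- Xander (knave) says "Olivia always lies" - this is FALSE (a lie) because Olivia is a knight.
- Eve (knave) says "Frank and I are different types" - this is FALSE (a lie) because Eve is a knave and Frank is a knave.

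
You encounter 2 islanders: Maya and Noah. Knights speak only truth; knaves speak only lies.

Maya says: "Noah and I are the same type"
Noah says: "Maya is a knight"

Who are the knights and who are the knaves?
Maya is a knight.
Noah is a knight.

Verification:
- Maya (knight) says "Noah and I are the same type" - this is TRUE because Maya is a knight and Noah is a knight.
- Noah (knight) says "Maya is a knight" - this is TRUE because Maya is a knight.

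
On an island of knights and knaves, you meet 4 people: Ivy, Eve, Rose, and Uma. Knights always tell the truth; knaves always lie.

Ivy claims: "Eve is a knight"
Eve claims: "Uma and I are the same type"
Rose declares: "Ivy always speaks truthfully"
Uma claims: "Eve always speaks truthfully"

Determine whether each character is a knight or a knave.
Ivy is a knight.
Eve is a knight.
Rose is a knight.
Uma is a knight.

Verification:
- Ivy (knight) says "Eve is a knight" - this is TRUE because Eve is a knight.
- Eve (knight) says "Uma and I are the same type" - this is TRUE because Eve is a knight and Uma is a knight.
- Rose (knight) says "Ivy always speaks truthfully" - this is TRUE because Ivy is a knight.
- Uma (knight) says "Eve always speaks truthfully" - this is TRUE because Eve is a knight.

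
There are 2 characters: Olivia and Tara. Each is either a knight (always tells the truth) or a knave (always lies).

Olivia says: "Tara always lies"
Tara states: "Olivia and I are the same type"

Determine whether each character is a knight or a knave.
Olivia is a knight.
Tara is a knave.

Verification:
- Olivia (knight) says "Tara always lies" - this is TRUE because Tara is a knave.
- Tara (knave) says "Olivia and I are the same type" - this is FALSE (a lie) because Tara is a knave and Olivia is a knight.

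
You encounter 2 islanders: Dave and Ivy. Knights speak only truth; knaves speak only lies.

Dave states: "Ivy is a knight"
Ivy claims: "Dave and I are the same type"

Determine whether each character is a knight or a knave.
Dave is a knight.
Ivy is a knight.

Verification:
- Dave (knight) says "Ivy is a knight" - this is TRUE because Ivy is a knight.
- Ivy (knight) says "Dave and I are the same type" - this is TRUE because Ivy is a knight and Dave is a knight.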